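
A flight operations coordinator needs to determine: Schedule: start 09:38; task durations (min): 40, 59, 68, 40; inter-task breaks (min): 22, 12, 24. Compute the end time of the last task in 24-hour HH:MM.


Start: 09:38 = 578 min from midnight
  after task 1 (40 min): 10:18
  after break (22 min): 10:40
  after task 2 (59 min): 11:39
  after break (12 min): 11:51
  after task 3 (68 min): 12:59
  after break (24 min): 13:23
  after task 4 (40 min): 14:03
Total elapsed: 265 minutes
End time: 14:03

14:03


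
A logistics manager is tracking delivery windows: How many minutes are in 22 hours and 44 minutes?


Hours: 22
Extra minutes: 44
Minutes per hour: 60
Hours to minutes: 22 x 60 = 1320
Total: 1320 + 44 = 1364

1364


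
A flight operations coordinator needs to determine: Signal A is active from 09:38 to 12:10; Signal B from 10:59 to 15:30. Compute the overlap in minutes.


Interval A: [578, 730] minutes from midnight
Interval B: [659, 930] minutes from midnight
Overlap start = max(578, 659) = 659
Overlap end = min(730, 930) = 730
Overlap = 730 - 659 = 71 minutes

71


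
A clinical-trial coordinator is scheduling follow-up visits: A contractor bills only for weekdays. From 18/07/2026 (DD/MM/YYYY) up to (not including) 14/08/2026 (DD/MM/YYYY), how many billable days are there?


Start: 2026-07-18 (Saturday)
End (exclusive): 2026-08-14 (Friday)
Total calendar days: 27
Full weeks: 27 // 7 = 3 -> 15 weekdays
Remaining 6 days starting on Saturday:
  Sat(-), Sun(-), Mon(w), Tue(w), Wed(w), Thu(w) -> 4 weekdays
Total business days: 15 + 4 = 19

19


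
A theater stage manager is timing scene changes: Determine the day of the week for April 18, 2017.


Date: 2017-04-18
January 1, 2017 is a Sunday
Day of year: 108
Offset from Jan 1: 107 days
107 mod 7 = 2
Result: Tuesday

Tuesday


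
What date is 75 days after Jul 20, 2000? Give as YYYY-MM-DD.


Start: 2000-07-20
Adding 75 days
Days remaining in July: 11
After July: 64 days still to add
August 2000: 31 days, 33 remaining
September 2000: 30 days, 3 remaining
October 2000 has 31 days, need 3
Result: 2000-10-03

2000-10-03


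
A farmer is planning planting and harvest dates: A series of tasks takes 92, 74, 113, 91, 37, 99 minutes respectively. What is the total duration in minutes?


Durations: 92, 74, 113, 91, 37, 99
Running sum: 92
+ 74 = 166
+ 113 = 279
+ 91 = 370
+ 37 = 407
+ 99 = 506
Total duration: 506 minutes
That is 8 hours and 26 minutes

506


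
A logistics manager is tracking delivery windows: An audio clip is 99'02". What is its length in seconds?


Minutes: 99
Seconds: 2
Convert minutes to seconds: 99 x 60 = 5940
Add remaining seconds: 5940 + 2 = 5942

5942


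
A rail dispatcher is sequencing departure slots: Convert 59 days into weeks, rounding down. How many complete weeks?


Total days: 59
Days per week: 7
Division: 59 / 7 = 8 remainder 3
Complete weeks: 8
Remaining days: 3

8


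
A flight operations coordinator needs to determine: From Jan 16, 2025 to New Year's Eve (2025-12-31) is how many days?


Start: January 16, 2025
End: December 31, 2025
Days left in January: 15
February: 28
March: 31
April: 30
May: 31
... plus remaining months
Sum of remaining months: 334
Total: 15 + 334 = 349

349


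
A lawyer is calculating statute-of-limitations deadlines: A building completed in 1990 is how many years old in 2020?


Birth year: 1990
Current year: 2020
Age = current year - birth year
Age = 2020 - 1990 = 30

30


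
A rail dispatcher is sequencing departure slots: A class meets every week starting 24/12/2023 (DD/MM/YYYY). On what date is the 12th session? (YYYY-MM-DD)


First occurrence: 2023-12-24 (occurrence 1)
Each occurrence is 7 days after the previous.
Occurrence 12 is 11 weeks after the first.
11 weeks = 77 days
2023-12-24 + 77 days = 2024-03-10

2024-03-10


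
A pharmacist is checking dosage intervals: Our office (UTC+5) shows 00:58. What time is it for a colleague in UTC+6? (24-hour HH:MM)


Local time: 00:58 at UTC+5 (offset 5h)
Target zone: UTC+6 (offset 6h)
Difference: 6 - (5) = 1 hours
Calculation: 0 + (1) = 1
Result: 01:58

01:58


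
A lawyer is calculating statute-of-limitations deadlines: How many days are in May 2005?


Month: May
Year: 2005
May is a 31-day month
Total: 31 days

31


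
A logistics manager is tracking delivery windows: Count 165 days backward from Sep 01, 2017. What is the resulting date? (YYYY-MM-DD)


Start: 2017-09-01
Subtracting 165 days
Days already passed in September: 1
After going back through September: 164 more days to subtract
August 2017: 31 days, 133 remaining
July 2017: 31 days, 102 remaining
June 2017: 30 days, 72 remaining
May 2017: 31 days, 41 remaining
Result: 2017-03-20

2017-03-20


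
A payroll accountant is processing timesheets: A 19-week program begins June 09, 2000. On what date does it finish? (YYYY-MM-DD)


Start: 2000-06-09
Weeks to add: 19
Convert to days: 19 x 7 = 133 days
Add 133 days to 2000-06-09
Result: 2000-10-20

2000-10-20


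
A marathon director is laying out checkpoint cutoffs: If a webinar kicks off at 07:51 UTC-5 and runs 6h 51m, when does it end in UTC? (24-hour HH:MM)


Start: 07:51 in UTC-5
Step 1 - add duration:
  minutes: 51 + 51 = 102 (carry 1h)
  hours: 7 + 6 + 1 = 14
  end in UTC-5: 14:42
Step 2 - convert UTC-5 -> UTC:
  offset difference: 0 - (-5) = 5 hours
  14 + (5) = 19 -> mod 24 = 19
Result: 19:42 in UTC

19:42


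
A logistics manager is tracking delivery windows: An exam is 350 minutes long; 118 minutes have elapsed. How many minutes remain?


Total budget: 350 minutes
Time used: 118 minutes
Remaining: 350 - 118 = 232 minutes
Percent used: 33.7%
Percent remaining: 66.3%

232


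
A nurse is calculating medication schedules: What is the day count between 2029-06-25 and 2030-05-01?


Start date: 2029-06-25
End date: 2030-05-01
Jun 2029: +6 days
Jul 2029: +31 days
Aug 2029: +31 days
... (8 more months)
Total: 310 days

310


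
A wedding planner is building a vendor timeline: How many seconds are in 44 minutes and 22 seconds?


Minutes: 44
Extra seconds: 22
Seconds per minute: 60
Minutes to seconds: 44 x 60 = 2640
Total: 2640 + 22 = 2662

2662


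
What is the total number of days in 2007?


Year: 2007
Check leap year rules:
Divisible by 4? No
2007 is not a leap year
Days: 365

365


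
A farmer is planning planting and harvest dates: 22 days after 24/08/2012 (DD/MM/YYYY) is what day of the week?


Start: 2012-08-24 (Friday)
Step 1 - find target date: add 22 days
  2012-08-24 + 22 days = 2012-09-15
Step 2 - day of week:
  22 mod 7 = 1
  Friday + 1 days -> Saturday
Result: Saturday (2012-09-15)

Saturday


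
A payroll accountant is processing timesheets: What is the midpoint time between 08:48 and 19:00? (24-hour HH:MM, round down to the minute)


Start time: 08:48 = 528 minutes from midnight
End time: 19:00 = 1140 minutes from midnight
Sum: 528 + 1140 = 1668
Midpoint: 1668 / 2 = 834 minutes
Convert: 834 / 60 = 13 hours, 54 minutes
Result: 13:54

13:54


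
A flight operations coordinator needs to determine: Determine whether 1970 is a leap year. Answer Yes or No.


Year: 1970
Divisible by 4? 1970 / 4 = 492.5 -> No
Not divisible by 4, so NOT a leap year

No


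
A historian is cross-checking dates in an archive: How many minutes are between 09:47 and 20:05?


Start time: 09:47 = 587 minutes from midnight
End time: 20:05 = 1205 minutes from midnight
Difference: 1205 - 587 = 618 minutes
That is 10 hours and 18 minutes

618


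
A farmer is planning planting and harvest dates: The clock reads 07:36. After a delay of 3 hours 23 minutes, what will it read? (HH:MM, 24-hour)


Start time: 07:36
Adding: 3 hours 23 minutes
Minutes: 36 + 23 = 59
Hours: 7 + 3 + 0 = 10
Result: 10:59

10:59


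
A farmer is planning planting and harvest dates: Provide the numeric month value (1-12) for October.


Calendar month order:
9. September
10. October <--
11. November
October is month number 10

10


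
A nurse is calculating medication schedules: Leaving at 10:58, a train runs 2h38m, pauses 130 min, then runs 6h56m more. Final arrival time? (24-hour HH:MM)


Depart: 10:58
Leg 1: +158 min -> 13:36
Layover: +130 min -> 15:46
Leg 2: +416 min -> 22:42
Total travel: 704 minutes = 11h 44m
Arrival: 22:42

22:42


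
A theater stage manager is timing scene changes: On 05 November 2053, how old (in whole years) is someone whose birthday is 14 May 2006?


Birth: 2006-05-14
Reference: 2053-11-05
Year difference: 2053 - 2006 = 47
Has birthday (05-14) occurred by 11-05? Yes
Age in full years: 47

47


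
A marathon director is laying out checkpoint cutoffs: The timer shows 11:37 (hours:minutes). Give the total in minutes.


Hours: 11
Minutes: 37
Convert hours to minutes: 11 x 60 = 660
Add remaining minutes: 660 + 37 = 697

697


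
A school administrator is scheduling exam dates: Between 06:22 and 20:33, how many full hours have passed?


Start: 06:22
End: 20:33
Hour difference: 20 - 6 = 14 hours
Minute difference: 33 - 22 = 11 minutes
Total minutes: 851
Complete hours: 851 / 60 = 14 (remainder 11)

14


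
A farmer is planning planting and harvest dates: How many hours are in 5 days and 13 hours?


Days: 5
Extra hours: 13
Hours per day: 24
Days to hours: 5 x 24 = 120
Total: 120 + 13 = 133

133


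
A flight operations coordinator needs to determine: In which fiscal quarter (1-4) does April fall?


Month: April (month 4)
Q1: January-March (months 1-3)
Q2: April-June (months 4-6)
Q3: July-September (months 7-9)
Q4: October-December (months 10-12)
Month 4 falls in Q2

2


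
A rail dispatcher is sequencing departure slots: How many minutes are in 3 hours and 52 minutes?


Hours: 3
Extra minutes: 52
Minutes per hour: 60
Hours to minutes: 3 x 60 = 180
Total: 180 + 52 = 232

232


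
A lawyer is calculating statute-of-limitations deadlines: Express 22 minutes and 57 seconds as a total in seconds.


Minutes: 22
Seconds: 57
Convert minutes to seconds: 22 x 60 = 1320
Add remaining seconds: 1320 + 57 = 1377

1377


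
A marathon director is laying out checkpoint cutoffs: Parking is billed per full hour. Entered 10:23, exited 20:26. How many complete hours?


Start: 10:23
End: 20:26
Hour difference: 20 - 10 = 10 hours
Minute difference: 26 - 23 = 3 minutes
Total minutes: 603
Complete hours: 603 / 60 = 10 (remainder 3)

10


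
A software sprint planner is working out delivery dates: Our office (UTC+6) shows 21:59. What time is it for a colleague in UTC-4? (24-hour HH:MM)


Local time: 21:59 at UTC+6 (offset 6h)
Target zone: UTC-4 (offset -4h)
Difference: -4 - (6) = -10 hours
Calculation: 21 + (-10) = 11
Result: 11:59

11:59


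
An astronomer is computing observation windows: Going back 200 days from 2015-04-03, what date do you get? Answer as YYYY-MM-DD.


Start: 2015-04-03
Subtracting 200 days
Days already passed in April: 3
After going back through April: 197 more days to subtract
March 2015: 31 days, 166 remaining
February 2015: 28 days, 138 remaining
January 2015: 31 days, 107 remaining
December 2014: 31 days, 76 remaining
Result: 2014-09-15

2014-09-15


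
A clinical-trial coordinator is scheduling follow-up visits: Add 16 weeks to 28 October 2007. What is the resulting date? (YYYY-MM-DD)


Start: 2007-10-28
Weeks to add: 16
Convert to days: 16 x 7 = 112 days
Add 112 days to 2007-10-28
Result: 2008-02-17

2008-02-17


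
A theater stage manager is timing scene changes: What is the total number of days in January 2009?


Month: January
Year: 2009
January is a 31-day month
Total: 31 days

31


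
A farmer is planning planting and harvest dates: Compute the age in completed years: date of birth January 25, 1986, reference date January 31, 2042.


Birth: 1986-01-25
Reference: 2042-01-31
Year difference: 2042 - 1986 = 56
Has birthday (01-25) occurred by 01-31? Yes
Age in full years: 56

56


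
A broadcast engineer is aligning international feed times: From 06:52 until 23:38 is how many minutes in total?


Start time: 06:52 = 412 minutes from midnight
End time: 23:38 = 1418 minutes from midnight
Difference: 1418 - 412 = 1006 minutes
That is 16 hours and 46 minutes

1006


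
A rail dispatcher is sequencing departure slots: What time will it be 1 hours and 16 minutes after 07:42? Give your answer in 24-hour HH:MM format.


Start time: 07:42
Adding: 1 hours 16 minutes
Minutes: 42 + 16 = 58
Hours: 7 + 1 + 0 = 8
Result: 08:58

08:58


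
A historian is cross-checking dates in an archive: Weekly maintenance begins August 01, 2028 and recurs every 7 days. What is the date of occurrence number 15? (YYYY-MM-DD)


First occurrence: 2028-08-01 (occurrence 1)
Each occurrence is 7 days after the previous.
Occurrence 15 is 14 weeks after the first.
14 weeks = 98 days
2028-08-01 + 98 days = 2028-11-07

2028-11-07


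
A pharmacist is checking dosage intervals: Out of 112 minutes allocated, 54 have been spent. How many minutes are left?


Total budget: 112 minutes
Time used: 54 minutes
Remaining: 112 - 54 = 58 minutes
Percent used: 48.2%
Percent remaining: 51.8%

58


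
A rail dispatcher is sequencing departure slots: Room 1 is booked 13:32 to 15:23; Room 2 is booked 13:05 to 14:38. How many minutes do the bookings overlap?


Interval A: [812, 923] minutes from midnight
Interval B: [785, 878] minutes from midnight
Overlap start = max(812, 785) = 812
Overlap end = min(923, 878) = 878
Overlap = 878 - 812 = 66 minutes

66


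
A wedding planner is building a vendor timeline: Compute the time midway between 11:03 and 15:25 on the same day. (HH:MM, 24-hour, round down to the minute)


Start time: 11:03 = 663 minutes from midnight
End time: 15:25 = 925 minutes from midnight
Sum: 663 + 925 = 1588
Midpoint: 1588 / 2 = 794 minutes
Convert: 794 / 60 = 13 hours, 14 minutes
Result: 13:14

13:14


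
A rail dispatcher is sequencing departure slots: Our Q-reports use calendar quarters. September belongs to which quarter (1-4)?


Month: September (month 9)
Q1: January-March (months 1-3)
Q2: April-June (months 4-6)
Q3: July-September (months 7-9)
Q4: October-December (months 10-12)
Month 9 falls in Q3

3


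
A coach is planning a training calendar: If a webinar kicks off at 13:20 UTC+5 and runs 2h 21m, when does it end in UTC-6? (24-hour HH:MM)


Start: 13:20 in UTC+5
Step 1 - add duration:
  minutes: 20 + 21 = 41
  hours: 13 + 2 + 0 = 15
  end in UTC+5: 15:41
Step 2 - convert UTC+5 -> UTC-6:
  offset difference: -6 - (5) = -11 hours
  15 + (-11) = 4 -> mod 24 = 4
Result: 04:41 in UTC-6

04:41


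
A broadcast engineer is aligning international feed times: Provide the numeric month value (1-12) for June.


Calendar month order:
5. May
6. June <--
7. July
June is month number 6

6


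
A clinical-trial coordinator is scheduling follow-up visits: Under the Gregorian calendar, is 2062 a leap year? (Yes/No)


Year: 2062
Divisible by 4? 2062 / 4 = 515.5 -> No
Not divisible by 4, so NOT a leap year

No


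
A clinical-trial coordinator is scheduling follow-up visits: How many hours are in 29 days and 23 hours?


Days: 29
Extra hours: 23
Hours per day: 24
Days to hours: 29 x 24 = 696
Total: 696 + 23 = 719

719


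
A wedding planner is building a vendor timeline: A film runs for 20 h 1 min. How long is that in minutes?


Hours: 20
Minutes: 1
Convert hours to minutes: 20 x 60 = 1200
Add remaining minutes: 1200 + 1 = 1201

1201


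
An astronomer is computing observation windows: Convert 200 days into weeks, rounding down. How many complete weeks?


Total days: 200
Days per week: 7
Division: 200 / 7 = 28 remainder 4
Complete weeks: 28
Remaining days: 4

28


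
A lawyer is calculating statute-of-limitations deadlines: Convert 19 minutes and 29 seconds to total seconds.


Minutes: 19
Extra seconds: 29
Seconds per minute: 60
Minutes to seconds: 19 x 60 = 1140
Total: 1140 + 29 = 1169

1169


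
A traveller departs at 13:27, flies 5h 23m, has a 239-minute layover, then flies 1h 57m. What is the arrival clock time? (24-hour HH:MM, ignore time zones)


Depart: 13:27
Leg 1: +323 min -> 18:50
Layover: +239 min -> 22:49
Leg 2: +117 min -> 00:46
Total travel: 679 minutes = 11h 19m
Arrival: 00:46

00:46


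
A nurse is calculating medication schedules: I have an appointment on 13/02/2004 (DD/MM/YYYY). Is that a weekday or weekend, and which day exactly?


Date: 2004-02-13
January 1, 2004 is a Thursday
Day of year: 44
Offset from Jan 1: 43 days
43 mod 7 = 1
Result: Friday

Friday


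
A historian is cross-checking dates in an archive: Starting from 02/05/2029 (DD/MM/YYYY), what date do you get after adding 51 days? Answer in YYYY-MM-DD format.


Start: 2029-05-02
Adding 51 days
Days remaining in May: 29
After May: 22 days still to add
June 2029 has 30 days, need 22
Result: 2029-06-22

2029-06-22


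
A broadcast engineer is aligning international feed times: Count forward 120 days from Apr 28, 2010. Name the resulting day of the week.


Start: 2010-04-28 (Wednesday)
Step 1 - find target date: add 120 days
  2010-04-28 + 120 days = 2010-08-26
Step 2 - day of week:
  120 mod 7 = 1
  Wednesday + 1 days -> Thursday
Result: Thursday (2010-08-26)

Thursday


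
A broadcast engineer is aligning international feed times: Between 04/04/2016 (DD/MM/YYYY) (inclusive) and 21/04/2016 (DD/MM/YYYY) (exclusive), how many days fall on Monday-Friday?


Start: 2016-04-04 (Monday)
End (exclusive): 2016-04-21 (Thursday)
Total calendar days: 17
Full weeks: 17 // 7 = 2 -> 10 weekdays
Remaining 3 days starting on Monday:
  Mon(w), Tue(w), Wed(w) -> 3 weekdays
Total business days: 10 + 3 = 13

13


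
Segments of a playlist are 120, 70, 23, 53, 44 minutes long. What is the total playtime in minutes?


Durations: 120, 70, 23, 53, 44
Running sum: 120
+ 70 = 190
+ 23 = 213
+ 53 = 266
+ 44 = 310
Total duration: 310 minutes
That is 5 hours and 10 minutes

310


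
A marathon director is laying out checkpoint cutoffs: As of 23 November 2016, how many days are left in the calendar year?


Start: November 23, 2016
End: December 31, 2016
Days left in November: 7
December: 31
Sum of remaining months: 31
Total: 7 + 31 = 38

38


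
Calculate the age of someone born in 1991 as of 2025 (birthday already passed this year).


Birth year: 1991
Current year: 2025
Age = current year - birth year
Age = 2025 - 1991 = 34

34


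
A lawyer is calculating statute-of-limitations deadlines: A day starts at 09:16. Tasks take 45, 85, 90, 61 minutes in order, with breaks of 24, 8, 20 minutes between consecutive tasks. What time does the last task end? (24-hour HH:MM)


Start: 09:16 = 556 min from midnight
  after task 1 (45 min): 10:01
  after break (24 min): 10:25
  after task 2 (85 min): 11:50
  after break (8 min): 11:58
  after task 3 (90 min): 13:28
  after break (20 min): 13:48
  after task 4 (61 min): 14:49
Total elapsed: 333 minutes
End time: 14:49

14:49


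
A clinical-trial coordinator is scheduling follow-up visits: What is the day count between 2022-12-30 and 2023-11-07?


Start date: 2022-12-30
End date: 2023-11-07
Dec 2022: +2 days
Jan 2023: +31 days
Feb 2023: +28 days
... (9 more months)
Total: 312 days

312


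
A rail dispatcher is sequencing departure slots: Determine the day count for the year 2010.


Year: 2010
Check leap year rules:
Divisible by 4? No
2010 is not a leap year
Days: 365

365


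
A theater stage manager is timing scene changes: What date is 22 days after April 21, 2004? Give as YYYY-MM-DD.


Start: 2004-04-21
Adding 22 days
Days remaining in April: 9
After April: 13 days still to add
May 2004 has 31 days, need 13
Result: 2004-05-13

2004-05-13


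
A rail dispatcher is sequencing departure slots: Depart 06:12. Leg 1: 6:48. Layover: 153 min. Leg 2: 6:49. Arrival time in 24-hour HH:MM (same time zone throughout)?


Depart: 06:12
Leg 1: +408 min -> 13:00
Layover: +153 min -> 15:33
Leg 2: +409 min -> 22:22
Total travel: 970 minutes = 16h 10m
Arrival: 22:22

22:22


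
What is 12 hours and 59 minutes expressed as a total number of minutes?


Hours: 12
Minutes: 59
Convert hours to minutes: 12 x 60 = 720
Add remaining minutes: 720 + 59 = 779

779


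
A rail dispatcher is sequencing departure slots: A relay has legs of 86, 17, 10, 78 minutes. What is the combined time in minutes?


Durations: 86, 17, 10, 78
Running sum: 86
+ 17 = 103
+ 10 = 113
+ 78 = 191
Total duration: 191 minutes
That is 3 hours and 11 minutes

191


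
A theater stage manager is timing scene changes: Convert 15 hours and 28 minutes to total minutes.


Hours: 15
Extra minutes: 28
Minutes per hour: 60
Hours to minutes: 15 x 60 = 900
Total: 900 + 28 = 928

928


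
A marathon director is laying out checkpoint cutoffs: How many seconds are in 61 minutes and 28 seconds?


Minutes: 61
Seconds: 28
Convert minutes to seconds: 61 x 60 = 3660
Add remaining seconds: 3660 + 28 = 3688

3688


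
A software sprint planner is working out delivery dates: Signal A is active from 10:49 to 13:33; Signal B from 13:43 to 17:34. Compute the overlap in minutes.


Interval A: [649, 813] minutes from midnight
Interval B: [823, 1054] minutes from midnight
Overlap start = max(649, 823) = 823
Overlap end = min(813, 1054) = 813
End <= start, so the intervals do not overlap: 0 minutes

0


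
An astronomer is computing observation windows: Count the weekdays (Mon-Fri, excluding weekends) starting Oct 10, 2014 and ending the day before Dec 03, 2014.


Start: 2014-10-10 (Friday)
End (exclusive): 2014-12-03 (Wednesday)
Total calendar days: 54
Full weeks: 54 // 7 = 7 -> 35 weekdays
Remaining 5 days starting on Friday:
  Fri(w), Sat(-), Sun(-), Mon(w), Tue(w) -> 3 weekdays
Total business days: 35 + 3 = 38

38


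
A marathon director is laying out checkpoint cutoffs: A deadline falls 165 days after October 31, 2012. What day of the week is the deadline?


Start: 2012-10-31 (Wednesday)
Step 1 - find target date: add 165 days
  2012-10-31 + 165 days = 2013-04-14
Step 2 - day of week:
  165 mod 7 = 4
  Wednesday + 4 days -> Sunday
Result: Sunday (2013-04-14)

Sunday


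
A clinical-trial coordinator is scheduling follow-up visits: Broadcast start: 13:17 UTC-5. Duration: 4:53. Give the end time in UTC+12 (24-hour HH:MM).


Start: 13:17 in UTC-5
Step 1 - add duration:
  minutes: 17 + 53 = 70 (carry 1h)
  hours: 13 + 4 + 1 = 18
  end in UTC-5: 18:10
Step 2 - convert UTC-5 -> UTC+12:
  offset difference: 12 - (-5) = 17 hours
  18 + (17) = 35 -> mod 24 = 11
Result: 11:10 in UTC+12

11:10


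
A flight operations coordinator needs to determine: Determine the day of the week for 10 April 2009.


Date: 2009-04-10
January 1, 2009 is a Thursday
Day of year: 100
Offset from Jan 1: 99 days
99 mod 7 = 1
Result: Friday

Friday


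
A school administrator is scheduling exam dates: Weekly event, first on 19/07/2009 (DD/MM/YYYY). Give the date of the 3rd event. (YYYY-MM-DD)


First occurrence: 2009-07-19 (occurrence 1)
Each occurrence is 7 days after the previous.
Occurrence 3 is 2 weeks after the first.
2 weeks = 14 days
2009-07-19 + 14 days = 2009-08-02

2009-08-02


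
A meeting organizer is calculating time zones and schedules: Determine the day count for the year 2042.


Year: 2042
Check leap year rules:
Divisible by 4? No
2042 is not a leap year
Days: 365

365


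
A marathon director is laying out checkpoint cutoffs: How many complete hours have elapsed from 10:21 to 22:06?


Start: 10:21
End: 22:06
Hour difference: 22 - 10 = 12 hours
Minute difference: 6 - 21 = -15 minutes
Total minutes: 705
Complete hours: 705 / 60 = 11 (remainder 45)

11


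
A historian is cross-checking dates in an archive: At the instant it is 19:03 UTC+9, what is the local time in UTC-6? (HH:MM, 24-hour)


Local time: 19:03 at UTC+9 (offset 9h)
Target zone: UTC-6 (offset -6h)
Difference: -6 - (9) = -15 hours
Calculation: 19 + (-15) = 4
Result: 04:03

04:03


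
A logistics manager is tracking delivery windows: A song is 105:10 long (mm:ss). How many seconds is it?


Minutes: 105
Extra seconds: 10
Seconds per minute: 60
Minutes to seconds: 105 x 60 = 6300
Total: 6300 + 10 = 6310

6310


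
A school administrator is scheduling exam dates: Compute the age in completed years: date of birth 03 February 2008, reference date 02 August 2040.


Birth: 2008-02-03
Reference: 2040-08-02
Year difference: 2040 - 2008 = 32
Has birthday (02-03) occurred by 08-02? Yes
Age in full years: 32

32


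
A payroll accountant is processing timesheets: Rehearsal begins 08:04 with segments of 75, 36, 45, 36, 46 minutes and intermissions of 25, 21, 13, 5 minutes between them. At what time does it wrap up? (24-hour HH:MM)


Start: 08:04 = 484 min from midnight
  after task 1 (75 min): 09:19
  after break (25 min): 09:44
  after task 2 (36 min): 10:20
  after break (21 min): 10:41
  after task 3 (45 min): 11:26
  after break (13 min): 11:39
  after task 4 (36 min): 12:15
  after break (5 min): 12:20
  after task 5 (46 min): 13:06
Total elapsed: 302 minutes
End time: 13:06

13:06


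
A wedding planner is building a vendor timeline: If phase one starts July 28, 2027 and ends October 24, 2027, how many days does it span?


Start date: 2027-07-28
End date: 2027-10-24
Jul 2027: +4 days
Aug 2027: +31 days
Sep 2027: +30 days
Oct 2027: +23 days
Total: 88 days

88


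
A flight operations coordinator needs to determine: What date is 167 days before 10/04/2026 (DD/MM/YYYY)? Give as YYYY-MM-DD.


Start: 2026-04-10
Subtracting 167 days
Days already passed in April: 10
After going back through April: 157 more days to subtract
March 2026: 31 days, 126 remaining
February 2026: 28 days, 98 remaining
January 2026: 31 days, 67 remaining
December 2025: 31 days, 36 remaining
Result: 2025-10-25

2025-10-25


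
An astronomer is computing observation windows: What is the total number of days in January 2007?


Month: January
Year: 2007
January is a 31-day month
Total: 31 days

31


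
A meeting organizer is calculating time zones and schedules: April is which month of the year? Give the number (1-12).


Calendar month order:
3. March
4. April <--
5. May
April is month number 4

4


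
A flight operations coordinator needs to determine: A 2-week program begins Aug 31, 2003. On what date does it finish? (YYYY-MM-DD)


Start: 2003-08-31
Weeks to add: 2
Convert to days: 2 x 7 = 14 days
Add 14 days to 2003-08-31
Result: 2003-09-14

2003-09-14


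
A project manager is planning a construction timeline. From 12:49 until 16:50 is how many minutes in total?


Start time: 12:49 = 769 minutes from midnight
End time: 16:50 = 1010 minutes from midnight
Difference: 1010 - 769 = 241 minutes
That is 4 hours and 1 minutes

241


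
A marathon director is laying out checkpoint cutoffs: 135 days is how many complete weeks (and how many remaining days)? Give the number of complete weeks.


Total days: 135
Days per week: 7
Division: 135 / 7 = 19 remainder 2
Complete weeks: 19
Remaining days: 2

19


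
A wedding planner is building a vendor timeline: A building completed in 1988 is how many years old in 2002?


Birth year: 1988
Current year: 2002
Age = current year - birth year
Age = 2002 - 1988 = 14

14


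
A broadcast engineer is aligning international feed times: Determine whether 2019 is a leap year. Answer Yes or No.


Year: 2019
Divisible by 4? 2019 / 4 = 504.75 -> No
Not divisible by 4, so NOT a leap year

No


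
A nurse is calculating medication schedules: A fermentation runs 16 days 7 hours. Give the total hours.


Days: 16
Extra hours: 7
Hours per day: 24
Days to hours: 16 x 24 = 384
Total: 384 + 7 = 391

391


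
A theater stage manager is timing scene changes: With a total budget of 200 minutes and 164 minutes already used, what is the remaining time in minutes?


Total budget: 200 minutes
Time used: 164 minutes
Remaining: 200 - 164 = 36 minutes
Percent used: 82.0%
Percent remaining: 18.0%

36


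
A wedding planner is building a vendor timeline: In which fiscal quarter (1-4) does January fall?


Month: January (month 1)
Q1: January-March (months 1-3)
Q2: April-June (months 4-6)
Q3: July-September (months 7-9)
Q4: October-December (months 10-12)
Month 1 falls in Q1

1


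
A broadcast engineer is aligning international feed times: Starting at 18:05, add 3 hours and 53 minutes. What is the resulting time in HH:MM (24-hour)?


Start time: 18:05
Adding: 3 hours 53 minutes
Minutes: 5 + 53 = 58
Hours: 18 + 3 + 0 = 21
Result: 21:58

21:58


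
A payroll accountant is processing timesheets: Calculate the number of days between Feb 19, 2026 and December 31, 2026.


Start: February 19, 2026
End: December 31, 2026
Days left in February: 9
March: 31
April: 30
May: 31
June: 30
... plus remaining months
Sum of remaining months: 306
Total: 9 + 306 = 315

315


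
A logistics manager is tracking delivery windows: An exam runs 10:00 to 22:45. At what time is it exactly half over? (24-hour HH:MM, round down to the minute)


Start time: 10:00 = 600 minutes from midnight
End time: 22:45 = 1365 minutes from midnight
Sum: 600 + 1365 = 1965
Midpoint: 1965 / 2 = 982 minutes
Convert: 982 / 60 = 16 hours, 22 minutes
Result: 16:22

16:22


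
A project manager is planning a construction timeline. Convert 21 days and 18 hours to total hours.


Days: 21
Extra hours: 18
Hours per day: 24
Days to hours: 21 x 24 = 504
Total: 504 + 18 = 522

522


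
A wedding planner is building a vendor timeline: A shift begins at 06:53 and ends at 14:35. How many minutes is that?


Start time: 06:53 = 413 minutes from midnight
End time: 14:35 = 875 minutes from midnight
Difference: 875 - 413 = 462 minutes
That is 7 hours and 42 minutes

462


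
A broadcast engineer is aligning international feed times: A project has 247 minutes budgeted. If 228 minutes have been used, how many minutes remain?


Total budget: 247 minutes
Time used: 228 minutes
Remaining: 247 - 228 = 19 minutes
Percent used: 92.3%
Percent remaining: 7.7%

19


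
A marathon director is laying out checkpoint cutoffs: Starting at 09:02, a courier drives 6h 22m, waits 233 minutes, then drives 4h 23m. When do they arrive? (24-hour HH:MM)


Depart: 09:02
Leg 1: +382 min -> 15:24
Layover: +233 min -> 19:17
Leg 2: +263 min -> 23:40
Total travel: 878 minutes = 14h 38m
Arrival: 23:40

23:40


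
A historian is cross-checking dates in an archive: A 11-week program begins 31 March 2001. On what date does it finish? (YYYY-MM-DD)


Start: 2001-03-31
Weeks to add: 11
Convert to days: 11 x 7 = 77 days
Add 77 days to 2001-03-31
Result: 2001-06-16

2001-06-16


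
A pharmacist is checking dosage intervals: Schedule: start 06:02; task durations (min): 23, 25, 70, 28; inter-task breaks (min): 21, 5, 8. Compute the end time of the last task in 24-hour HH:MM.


Start: 06:02 = 362 min from midnight
  after task 1 (23 min): 06:25
  after break (21 min): 06:46
  after task 2 (25 min): 07:11
  after break (5 min): 07:16
  after task 3 (70 min): 08:26
  after break (8 min): 08:34
  after task 4 (28 min): 09:02
Total elapsed: 180 minutes
End time: 09:02

09:02


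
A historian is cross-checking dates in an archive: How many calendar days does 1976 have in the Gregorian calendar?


Year: 1976
Check leap year rules:
Divisible by 4? Yes
Divisible by 100? No
1976 is a leap year
Days: 366

366


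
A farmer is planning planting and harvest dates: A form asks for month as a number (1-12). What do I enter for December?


Calendar month order:
11. November
12. December <--
December is month number 12

12


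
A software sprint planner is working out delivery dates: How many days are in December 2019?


Month: December
Year: 2019
December is a 31-day month
Total: 31 days

31


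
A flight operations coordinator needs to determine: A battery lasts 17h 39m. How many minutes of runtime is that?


Hours: 17
Extra minutes: 39
Minutes per hour: 60
Hours to minutes: 17 x 60 = 1020
Total: 1020 + 39 = 1059

1059


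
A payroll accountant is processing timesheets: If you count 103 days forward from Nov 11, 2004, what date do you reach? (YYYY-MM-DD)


Start: 2004-11-11
Adding 103 days
Days remaining in November: 19
After November: 84 days still to add
December 2004: 31 days, 53 remaining
January 2005: 31 days, 22 remaining
February 2005 has 28 days, need 22
Result: 2005-02-22

2005-02-22


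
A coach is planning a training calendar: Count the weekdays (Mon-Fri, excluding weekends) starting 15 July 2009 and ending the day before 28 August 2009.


Start: 2009-07-15 (Wednesday)
End (exclusive): 2009-08-28 (Friday)
Total calendar days: 44
Full weeks: 44 // 7 = 6 -> 30 weekdays
Remaining 2 days starting on Wednesday:
  Wed(w), Thu(w) -> 2 weekdays
Total business days: 30 + 2 = 32

32


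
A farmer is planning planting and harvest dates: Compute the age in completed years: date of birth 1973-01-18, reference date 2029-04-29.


Birth: 1973-01-18
Reference: 2029-04-29
Year difference: 2029 - 1973 = 56
Has birthday (01-18) occurred by 04-29? Yes
Age in full years: 56

56


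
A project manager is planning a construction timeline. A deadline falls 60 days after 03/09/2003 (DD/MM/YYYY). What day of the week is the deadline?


Start: 2003-09-03 (Wednesday)
Step 1 - find target date: add 60 days
  2003-09-03 + 60 days = 2003-11-02
Step 2 - day of week:
  60 mod 7 = 4
  Wednesday + 4 days -> Sunday
Result: Sunday (2003-11-02)

Sunday


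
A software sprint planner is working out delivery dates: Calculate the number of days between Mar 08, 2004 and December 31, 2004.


Start: March 08, 2004
End: December 31, 2004
Days left in March: 23
April: 30
May: 31
June: 30
July: 31
... plus remaining months
Sum of remaining months: 275
Total: 23 + 275 = 298

298


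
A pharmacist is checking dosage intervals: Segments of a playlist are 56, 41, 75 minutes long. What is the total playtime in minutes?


Durations: 56, 41, 75
Running sum: 56
+ 41 = 97
+ 75 = 172
Total duration: 172 minutes
That is 2 hours and 52 minutes

172


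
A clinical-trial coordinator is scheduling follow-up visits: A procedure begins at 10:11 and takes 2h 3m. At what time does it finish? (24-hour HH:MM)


Start time: 10:11
Adding: 2 hours 3 minutes
Minutes: 11 + 3 = 14
Hours: 10 + 2 + 0 = 12
Result: 12:14

12:14


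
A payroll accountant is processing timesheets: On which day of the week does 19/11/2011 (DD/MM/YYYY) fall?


Date: 2011-11-19
January 1, 2011 is a Saturday
Day of year: 323
Offset from Jan 1: 322 days
322 mod 7 = 0
Result: Saturday

Saturday


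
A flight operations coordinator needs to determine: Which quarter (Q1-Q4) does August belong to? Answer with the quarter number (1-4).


Month: August (month 8)
Q1: January-March (months 1-3)
Q2: April-June (months 4-6)
Q3: July-September (months 7-9)
Q4: October-December (months 10-12)
Month 8 falls in Q3

3


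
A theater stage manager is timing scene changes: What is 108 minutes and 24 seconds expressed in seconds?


Minutes: 108
Extra seconds: 24
Seconds per minute: 60
Minutes to seconds: 108 x 60 = 6480
Total: 6480 + 24 = 6504

6504


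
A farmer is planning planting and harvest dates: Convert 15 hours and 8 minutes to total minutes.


Hours: 15
Minutes: 8
Convert hours to minutes: 15 x 60 = 900
Add remaining minutes: 900 + 8 = 908

908


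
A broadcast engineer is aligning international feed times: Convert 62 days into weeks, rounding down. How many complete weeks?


Total days: 62
Days per week: 7
Division: 62 / 7 = 8 remainder 6
Complete weeks: 8
Remaining days: 6

8


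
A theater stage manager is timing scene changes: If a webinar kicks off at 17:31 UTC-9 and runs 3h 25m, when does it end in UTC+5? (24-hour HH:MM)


Start: 17:31 in UTC-9
Step 1 - add duration:
  minutes: 31 + 25 = 56
  hours: 17 + 3 + 0 = 20
  end in UTC-9: 20:56
Step 2 - convert UTC-9 -> UTC+5:
  offset difference: 5 - (-9) = 14 hours
  20 + (14) = 34 -> mod 24 = 10
Result: 10:56 in UTC+5

10:56


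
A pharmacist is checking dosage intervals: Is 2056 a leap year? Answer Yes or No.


Year: 2056
Divisible by 4? 2056 / 4 = 514.0 -> Yes
Divisible by 100? 2056 / 100 = 20.56 -> No
Divisible by 4 but not 100, so it IS a leap year

Yes


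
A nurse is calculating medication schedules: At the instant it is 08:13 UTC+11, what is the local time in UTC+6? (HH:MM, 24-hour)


Local time: 08:13 at UTC+11 (offset 11h)
Target zone: UTC+6 (offset 6h)
Difference: 6 - (11) = -5 hours
Calculation: 8 + (-5) = 3
Result: 03:13

03:13


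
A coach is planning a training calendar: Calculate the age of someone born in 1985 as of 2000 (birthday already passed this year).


Birth year: 1985
Current year: 2000
Age = current year - birth year
Age = 2000 - 1985 = 15

15


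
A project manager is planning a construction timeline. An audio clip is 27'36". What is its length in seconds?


Minutes: 27
Seconds: 36
Convert minutes to seconds: 27 x 60 = 1620
Add remaining seconds: 1620 + 36 = 1656

1656


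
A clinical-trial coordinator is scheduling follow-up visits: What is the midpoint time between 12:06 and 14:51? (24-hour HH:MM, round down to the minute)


Start time: 12:06 = 726 minutes from midnight
End time: 14:51 = 891 minutes from midnight
Sum: 726 + 891 = 1617
Midpoint: 1617 / 2 = 808 minutes
Convert: 808 / 60 = 13 hours, 28 minutes
Result: 13:28

13:28


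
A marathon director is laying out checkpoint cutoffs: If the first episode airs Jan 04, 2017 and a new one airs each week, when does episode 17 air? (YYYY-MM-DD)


First occurrence: 2017-01-04 (occurrence 1)
Each occurrence is 7 days after the previous.
Occurrence 17 is 16 weeks after the first.
16 weeks = 112 days
2017-01-04 + 112 days = 2017-04-26

2017-04-26


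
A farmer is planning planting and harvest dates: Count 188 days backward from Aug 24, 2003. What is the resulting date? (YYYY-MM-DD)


Start: 2003-08-24
Subtracting 188 days
Days already passed in August: 24
After going back through August: 164 more days to subtract
July 2003: 31 days, 133 remaining
June 2003: 30 days, 103 remaining
May 2003: 31 days, 72 remaining
April 2003: 30 days, 42 remaining
Result: 2003-02-17

2003-02-17


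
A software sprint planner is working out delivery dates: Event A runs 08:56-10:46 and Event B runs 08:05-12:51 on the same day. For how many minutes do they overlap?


Interval A: [536, 646] minutes from midnight
Interval B: [485, 771] minutes from midnight
Overlap start = max(536, 485) = 536
Overlap end = min(646, 771) = 646
Overlap = 646 - 536 = 110 minutes

110


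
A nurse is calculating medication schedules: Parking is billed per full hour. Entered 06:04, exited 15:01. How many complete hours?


Start: 06:04
End: 15:01
Hour difference: 15 - 6 = 9 hours
Minute difference: 1 - 4 = -3 minutes
Total minutes: 537
Complete hours: 537 / 60 = 8 (remainder 57)

8


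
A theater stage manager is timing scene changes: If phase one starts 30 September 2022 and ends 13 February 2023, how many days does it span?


Start date: 2022-09-30
End date: 2023-02-13
Sep 2022: +1 days
Oct 2022: +31 days
Nov 2022: +30 days
... (3 more months)
Total: 136 days

136


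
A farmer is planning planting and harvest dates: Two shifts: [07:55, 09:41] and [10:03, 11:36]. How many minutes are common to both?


Interval A: [475, 581] minutes from midnight
Interval B: [603, 696] minutes from midnight
Overlap start = max(475, 603) = 603
Overlap end = min(581, 696) = 581
End <= start, so the intervals do not overlap: 0 minutes

0


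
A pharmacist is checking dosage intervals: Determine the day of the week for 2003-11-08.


Date: 2003-11-08
January 1, 2003 is a Wednesday
Day of year: 312
Offset from Jan 1: 311 days
311 mod 7 = 3
Result: Saturday

Saturday


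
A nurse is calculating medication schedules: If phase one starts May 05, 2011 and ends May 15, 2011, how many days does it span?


Start date: 2011-05-05
End date: 2011-05-15
May 2011: +10 days
Total: 10 days

10
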